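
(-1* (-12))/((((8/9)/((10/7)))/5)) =96.43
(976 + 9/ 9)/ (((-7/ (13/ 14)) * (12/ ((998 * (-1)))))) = 6337799/ 588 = 10778.57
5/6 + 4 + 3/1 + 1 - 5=23/6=3.83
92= 92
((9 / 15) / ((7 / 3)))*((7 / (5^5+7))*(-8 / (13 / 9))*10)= -12 / 377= -0.03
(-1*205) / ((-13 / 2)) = 410 / 13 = 31.54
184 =184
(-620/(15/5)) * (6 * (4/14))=-2480/7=-354.29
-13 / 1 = -13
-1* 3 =-3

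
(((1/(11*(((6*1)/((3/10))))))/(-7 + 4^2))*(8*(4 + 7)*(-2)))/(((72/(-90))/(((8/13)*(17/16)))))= 17/234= 0.07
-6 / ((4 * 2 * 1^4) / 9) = -27 / 4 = -6.75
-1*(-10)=10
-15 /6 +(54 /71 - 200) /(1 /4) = -113523 /142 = -799.46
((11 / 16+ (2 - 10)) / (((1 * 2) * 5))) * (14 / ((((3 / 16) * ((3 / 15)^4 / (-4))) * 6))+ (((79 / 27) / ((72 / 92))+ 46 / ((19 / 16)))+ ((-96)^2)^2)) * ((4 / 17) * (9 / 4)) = -10191996434399 / 310080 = -32868925.55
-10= -10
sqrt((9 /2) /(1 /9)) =9* sqrt(2) /2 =6.36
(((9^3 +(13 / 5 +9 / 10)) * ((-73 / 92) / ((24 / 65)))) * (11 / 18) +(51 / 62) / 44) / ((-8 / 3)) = 26074288439 / 72281088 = 360.73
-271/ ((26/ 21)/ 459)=-2612169/ 26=-100468.04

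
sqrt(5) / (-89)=-sqrt(5) / 89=-0.03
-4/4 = -1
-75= -75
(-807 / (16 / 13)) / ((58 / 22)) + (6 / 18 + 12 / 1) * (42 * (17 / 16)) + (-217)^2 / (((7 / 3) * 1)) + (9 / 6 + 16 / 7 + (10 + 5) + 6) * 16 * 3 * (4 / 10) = 340366879 / 16240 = 20958.55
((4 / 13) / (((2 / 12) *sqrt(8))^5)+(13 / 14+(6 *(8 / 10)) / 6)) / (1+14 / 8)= 22 / 35+486 *sqrt(2) / 143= 5.43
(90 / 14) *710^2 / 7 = 22684500 / 49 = 462948.98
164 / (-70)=-82 / 35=-2.34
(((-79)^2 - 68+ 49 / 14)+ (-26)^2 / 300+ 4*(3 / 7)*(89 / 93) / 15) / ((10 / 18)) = 603365943 / 54250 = 11121.95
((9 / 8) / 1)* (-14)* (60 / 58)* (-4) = 1890 / 29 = 65.17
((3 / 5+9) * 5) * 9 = 432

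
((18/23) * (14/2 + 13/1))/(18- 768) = -12/575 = -0.02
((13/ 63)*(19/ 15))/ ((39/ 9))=19/ 315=0.06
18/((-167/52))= -936/167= -5.60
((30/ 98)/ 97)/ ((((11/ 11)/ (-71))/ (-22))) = 23430/ 4753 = 4.93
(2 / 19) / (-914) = -1 / 8683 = -0.00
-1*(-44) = 44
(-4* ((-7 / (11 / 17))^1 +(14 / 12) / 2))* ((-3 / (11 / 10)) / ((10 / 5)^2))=-6755 / 242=-27.91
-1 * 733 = -733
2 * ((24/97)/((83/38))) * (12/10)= 10944/40255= 0.27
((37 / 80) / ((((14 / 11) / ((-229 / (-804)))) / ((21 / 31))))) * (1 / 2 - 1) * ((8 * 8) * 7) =-652421 / 41540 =-15.71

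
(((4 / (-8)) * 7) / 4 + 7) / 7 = 7 / 8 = 0.88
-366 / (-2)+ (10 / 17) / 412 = 640871 / 3502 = 183.00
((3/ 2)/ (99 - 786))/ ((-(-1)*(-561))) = 0.00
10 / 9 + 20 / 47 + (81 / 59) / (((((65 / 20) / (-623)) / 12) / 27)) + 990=-27342525164 / 324441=-84275.80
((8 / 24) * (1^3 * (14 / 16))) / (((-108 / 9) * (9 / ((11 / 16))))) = -77 / 41472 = -0.00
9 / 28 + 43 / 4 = 155 / 14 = 11.07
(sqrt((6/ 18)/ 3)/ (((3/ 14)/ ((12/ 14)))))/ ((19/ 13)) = 52/ 57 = 0.91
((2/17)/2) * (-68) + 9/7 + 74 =499/7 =71.29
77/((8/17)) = 1309/8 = 163.62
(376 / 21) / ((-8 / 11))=-517 / 21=-24.62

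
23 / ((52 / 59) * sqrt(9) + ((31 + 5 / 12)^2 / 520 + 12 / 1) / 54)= 422081280 / 53245367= 7.93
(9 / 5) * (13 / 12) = 39 / 20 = 1.95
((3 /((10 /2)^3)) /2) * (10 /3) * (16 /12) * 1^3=4 /75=0.05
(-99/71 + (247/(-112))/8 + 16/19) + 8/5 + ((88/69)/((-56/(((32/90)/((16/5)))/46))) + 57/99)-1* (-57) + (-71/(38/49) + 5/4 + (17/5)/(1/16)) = 4262402002981/189903111552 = 22.45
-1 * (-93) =93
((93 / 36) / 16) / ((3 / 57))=589 / 192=3.07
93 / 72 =31 / 24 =1.29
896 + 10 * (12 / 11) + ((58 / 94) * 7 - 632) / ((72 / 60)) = 1190677 / 3102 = 383.84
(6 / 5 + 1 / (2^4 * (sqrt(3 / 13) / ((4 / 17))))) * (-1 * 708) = -871.27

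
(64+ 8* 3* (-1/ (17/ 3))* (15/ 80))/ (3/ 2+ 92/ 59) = 126791/ 6137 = 20.66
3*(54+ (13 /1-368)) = -903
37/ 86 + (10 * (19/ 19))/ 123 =5411/ 10578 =0.51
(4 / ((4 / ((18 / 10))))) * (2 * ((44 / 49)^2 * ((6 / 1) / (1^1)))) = 209088 / 12005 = 17.42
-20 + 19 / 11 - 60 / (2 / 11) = -3831 / 11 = -348.27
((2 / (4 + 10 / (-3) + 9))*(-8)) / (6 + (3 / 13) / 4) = -832 / 3045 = -0.27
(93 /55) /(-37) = -93 /2035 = -0.05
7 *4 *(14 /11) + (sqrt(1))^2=403 /11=36.64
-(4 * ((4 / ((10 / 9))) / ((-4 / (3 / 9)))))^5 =2.49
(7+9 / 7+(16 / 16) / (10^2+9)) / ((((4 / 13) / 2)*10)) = 82277 / 15260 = 5.39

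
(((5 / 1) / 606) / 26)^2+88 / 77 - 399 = -691380527585 / 1737760752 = -397.86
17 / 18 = 0.94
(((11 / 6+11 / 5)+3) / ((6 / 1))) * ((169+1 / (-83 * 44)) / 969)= 43408819 / 212327280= 0.20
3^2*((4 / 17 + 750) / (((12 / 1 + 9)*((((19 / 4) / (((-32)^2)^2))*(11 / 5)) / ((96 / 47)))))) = 11004511518720 / 166991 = 65898829.99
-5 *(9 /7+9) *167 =-60120 /7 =-8588.57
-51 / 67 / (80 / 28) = -357 / 1340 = -0.27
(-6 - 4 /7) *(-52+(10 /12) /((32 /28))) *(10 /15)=56603 /252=224.62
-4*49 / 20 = -49 / 5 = -9.80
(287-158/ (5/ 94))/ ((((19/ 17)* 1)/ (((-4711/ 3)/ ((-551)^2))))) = 12.42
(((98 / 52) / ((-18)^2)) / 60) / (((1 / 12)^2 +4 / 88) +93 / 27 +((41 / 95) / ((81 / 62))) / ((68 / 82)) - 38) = -174097 / 61246365882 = -0.00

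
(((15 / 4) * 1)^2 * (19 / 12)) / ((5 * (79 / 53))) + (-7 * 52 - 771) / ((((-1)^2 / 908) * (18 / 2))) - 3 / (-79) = -5210474807 / 45504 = -114505.86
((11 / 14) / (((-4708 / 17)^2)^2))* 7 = 83521 / 89327077852672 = 0.00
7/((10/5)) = 7/2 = 3.50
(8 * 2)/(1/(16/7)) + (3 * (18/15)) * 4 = 1784/35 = 50.97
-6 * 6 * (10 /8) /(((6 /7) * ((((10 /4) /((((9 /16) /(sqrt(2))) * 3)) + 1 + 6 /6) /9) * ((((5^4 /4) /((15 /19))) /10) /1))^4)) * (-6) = 21274879815691960889088 /258724662468828125-3008720604923259899904 * sqrt(2) /51744932493765625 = 0.05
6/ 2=3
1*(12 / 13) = 12 / 13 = 0.92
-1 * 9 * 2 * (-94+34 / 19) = 31536 / 19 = 1659.79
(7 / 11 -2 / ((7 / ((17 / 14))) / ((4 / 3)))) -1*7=-11038 / 1617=-6.83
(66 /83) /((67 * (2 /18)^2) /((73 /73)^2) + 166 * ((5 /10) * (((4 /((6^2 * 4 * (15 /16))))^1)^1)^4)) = 21921941250 /22805339209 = 0.96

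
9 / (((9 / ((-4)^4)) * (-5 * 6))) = -128 / 15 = -8.53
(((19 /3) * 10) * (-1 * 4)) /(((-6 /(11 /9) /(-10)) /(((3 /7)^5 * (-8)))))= 1003200 /16807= 59.69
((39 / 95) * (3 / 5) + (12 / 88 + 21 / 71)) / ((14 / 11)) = 503379 / 944300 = 0.53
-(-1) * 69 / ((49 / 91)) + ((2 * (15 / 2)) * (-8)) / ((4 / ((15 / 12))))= 1269 / 14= 90.64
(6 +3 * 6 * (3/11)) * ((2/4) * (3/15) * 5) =60/11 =5.45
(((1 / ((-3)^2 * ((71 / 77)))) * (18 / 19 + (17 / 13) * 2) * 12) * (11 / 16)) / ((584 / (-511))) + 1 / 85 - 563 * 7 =-3944.09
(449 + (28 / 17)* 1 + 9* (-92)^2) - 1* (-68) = 76694.65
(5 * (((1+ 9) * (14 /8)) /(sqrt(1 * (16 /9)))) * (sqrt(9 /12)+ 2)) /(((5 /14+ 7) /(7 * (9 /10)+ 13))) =141855 * sqrt(3) /1648+ 141855 /412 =493.40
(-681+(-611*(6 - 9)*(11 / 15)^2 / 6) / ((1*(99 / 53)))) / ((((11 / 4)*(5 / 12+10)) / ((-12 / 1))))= 76858784 / 309375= 248.43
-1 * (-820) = 820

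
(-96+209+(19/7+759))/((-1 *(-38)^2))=-6123/10108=-0.61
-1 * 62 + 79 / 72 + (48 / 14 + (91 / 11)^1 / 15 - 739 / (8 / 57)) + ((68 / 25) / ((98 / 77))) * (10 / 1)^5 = 1444156477 / 6930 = 208391.99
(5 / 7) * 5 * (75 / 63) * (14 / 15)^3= 280 / 81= 3.46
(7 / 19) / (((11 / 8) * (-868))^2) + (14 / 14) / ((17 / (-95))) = -1469210367 / 262911341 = -5.59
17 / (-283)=-17 / 283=-0.06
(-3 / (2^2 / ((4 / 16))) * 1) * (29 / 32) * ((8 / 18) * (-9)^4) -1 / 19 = -1205165 / 2432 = -495.54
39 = 39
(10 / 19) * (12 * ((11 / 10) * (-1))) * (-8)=1056 / 19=55.58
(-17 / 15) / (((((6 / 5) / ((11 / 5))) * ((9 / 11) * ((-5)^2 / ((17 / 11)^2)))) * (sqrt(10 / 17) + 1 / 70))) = 584647 / 99190575-481474 * sqrt(170) / 19838115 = -0.31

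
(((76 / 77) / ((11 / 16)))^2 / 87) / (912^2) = 0.00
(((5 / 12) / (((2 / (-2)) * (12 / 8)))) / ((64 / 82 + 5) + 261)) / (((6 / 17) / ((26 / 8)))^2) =-10012405 / 113405184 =-0.09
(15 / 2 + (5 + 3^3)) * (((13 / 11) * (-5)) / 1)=-5135 / 22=-233.41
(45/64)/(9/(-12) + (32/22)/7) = -3465/2672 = -1.30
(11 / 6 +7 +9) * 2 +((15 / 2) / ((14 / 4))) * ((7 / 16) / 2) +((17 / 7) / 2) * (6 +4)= 32443 / 672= 48.28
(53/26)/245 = 53/6370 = 0.01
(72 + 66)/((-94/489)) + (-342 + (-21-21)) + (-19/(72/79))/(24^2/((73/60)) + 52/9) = -130445482763/118378336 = -1101.94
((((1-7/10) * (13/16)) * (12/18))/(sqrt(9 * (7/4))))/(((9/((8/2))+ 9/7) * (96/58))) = 0.01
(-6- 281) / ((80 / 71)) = -254.71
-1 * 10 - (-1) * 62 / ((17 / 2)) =-46 / 17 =-2.71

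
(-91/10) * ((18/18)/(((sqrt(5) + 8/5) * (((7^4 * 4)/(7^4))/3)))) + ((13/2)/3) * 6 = 1066/61 - 1365 * sqrt(5)/488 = 11.22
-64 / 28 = -16 / 7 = -2.29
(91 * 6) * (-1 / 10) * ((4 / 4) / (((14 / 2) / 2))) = -78 / 5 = -15.60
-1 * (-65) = 65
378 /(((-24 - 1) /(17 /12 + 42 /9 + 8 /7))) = -5463 /50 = -109.26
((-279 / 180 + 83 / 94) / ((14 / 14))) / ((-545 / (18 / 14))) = 5643 / 3586100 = 0.00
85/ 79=1.08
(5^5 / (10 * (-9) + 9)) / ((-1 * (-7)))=-3125 / 567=-5.51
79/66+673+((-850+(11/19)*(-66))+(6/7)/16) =-7512563/35112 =-213.96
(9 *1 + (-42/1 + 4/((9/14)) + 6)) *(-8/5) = 1496/45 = 33.24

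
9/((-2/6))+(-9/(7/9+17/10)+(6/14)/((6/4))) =-47371/1561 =-30.35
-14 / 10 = -7 / 5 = -1.40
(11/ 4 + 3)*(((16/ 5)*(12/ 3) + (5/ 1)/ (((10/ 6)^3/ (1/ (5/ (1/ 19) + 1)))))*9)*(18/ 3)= 6364629/ 1600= 3977.89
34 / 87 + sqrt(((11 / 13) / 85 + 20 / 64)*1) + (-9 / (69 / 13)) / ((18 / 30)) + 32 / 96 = -1402 / 667 + sqrt(6299605) / 4420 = -1.53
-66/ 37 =-1.78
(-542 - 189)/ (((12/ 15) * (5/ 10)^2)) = -3655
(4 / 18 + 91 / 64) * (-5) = -8.22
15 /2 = 7.50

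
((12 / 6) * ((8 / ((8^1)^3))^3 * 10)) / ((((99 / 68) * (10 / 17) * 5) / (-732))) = -17629 / 1351680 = -0.01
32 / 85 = 0.38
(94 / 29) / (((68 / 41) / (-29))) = -1927 / 34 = -56.68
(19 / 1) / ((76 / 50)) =25 / 2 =12.50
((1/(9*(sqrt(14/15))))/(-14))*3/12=-sqrt(210)/7056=-0.00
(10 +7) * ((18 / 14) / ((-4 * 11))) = -153 / 308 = -0.50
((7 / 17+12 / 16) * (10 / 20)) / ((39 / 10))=395 / 2652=0.15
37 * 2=74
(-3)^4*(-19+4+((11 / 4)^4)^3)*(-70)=-8896730996893635 / 8388608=-1060572981.46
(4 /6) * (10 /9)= 20 /27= 0.74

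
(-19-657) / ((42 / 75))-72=-8954 / 7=-1279.14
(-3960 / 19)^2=43439.34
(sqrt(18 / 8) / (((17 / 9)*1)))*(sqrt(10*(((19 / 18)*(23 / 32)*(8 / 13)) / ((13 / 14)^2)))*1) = 63*sqrt(28405) / 5746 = 1.85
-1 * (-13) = 13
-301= -301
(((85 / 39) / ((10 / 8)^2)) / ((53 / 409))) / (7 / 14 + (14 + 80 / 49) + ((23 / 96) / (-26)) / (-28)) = 1395494912 / 2091515945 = 0.67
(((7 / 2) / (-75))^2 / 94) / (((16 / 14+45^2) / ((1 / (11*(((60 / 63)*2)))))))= 2401 / 4399566600000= 0.00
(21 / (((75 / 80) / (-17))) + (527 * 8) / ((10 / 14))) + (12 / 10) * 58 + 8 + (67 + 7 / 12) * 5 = 356227 / 60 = 5937.12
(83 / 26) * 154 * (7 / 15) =44737 / 195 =229.42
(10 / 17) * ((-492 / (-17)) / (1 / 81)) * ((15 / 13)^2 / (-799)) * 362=-32459454000 / 39023959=-831.78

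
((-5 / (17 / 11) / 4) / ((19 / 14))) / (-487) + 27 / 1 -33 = -1887227 / 314602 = -6.00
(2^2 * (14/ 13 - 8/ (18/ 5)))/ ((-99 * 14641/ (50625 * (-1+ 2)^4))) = 335000/ 2093663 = 0.16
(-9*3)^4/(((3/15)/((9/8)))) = 2989355.62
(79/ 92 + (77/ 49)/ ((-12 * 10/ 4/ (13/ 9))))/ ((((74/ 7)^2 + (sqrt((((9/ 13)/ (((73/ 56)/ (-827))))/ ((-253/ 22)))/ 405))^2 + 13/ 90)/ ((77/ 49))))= 710655803/ 64681197786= 0.01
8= 8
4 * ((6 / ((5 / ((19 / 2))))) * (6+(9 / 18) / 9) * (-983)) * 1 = -4071586 / 15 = -271439.07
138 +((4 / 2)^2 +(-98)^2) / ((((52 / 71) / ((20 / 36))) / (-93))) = -26428628 / 39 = -677657.13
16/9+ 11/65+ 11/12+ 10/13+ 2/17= 149197/39780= 3.75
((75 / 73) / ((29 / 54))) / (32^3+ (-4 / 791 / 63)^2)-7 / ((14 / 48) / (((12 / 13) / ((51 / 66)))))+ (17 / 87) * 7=-5394882242226106729 / 197601641893210776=-27.30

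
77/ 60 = 1.28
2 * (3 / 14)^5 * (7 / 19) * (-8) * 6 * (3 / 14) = -2187 / 638666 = -0.00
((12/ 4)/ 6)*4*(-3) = -6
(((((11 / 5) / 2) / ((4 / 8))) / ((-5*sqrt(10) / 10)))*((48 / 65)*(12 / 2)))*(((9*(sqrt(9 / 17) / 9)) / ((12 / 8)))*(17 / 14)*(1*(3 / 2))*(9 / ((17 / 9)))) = -384912*sqrt(170) / 193375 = -25.95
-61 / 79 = -0.77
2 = 2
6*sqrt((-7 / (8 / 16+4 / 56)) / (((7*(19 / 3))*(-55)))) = 0.43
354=354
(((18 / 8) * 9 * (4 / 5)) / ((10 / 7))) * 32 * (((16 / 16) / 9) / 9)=112 / 25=4.48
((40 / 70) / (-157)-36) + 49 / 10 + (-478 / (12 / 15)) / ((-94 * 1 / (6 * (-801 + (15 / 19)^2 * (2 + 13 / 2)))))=-11328946364061 / 372934660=-30377.83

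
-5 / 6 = -0.83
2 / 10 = 0.20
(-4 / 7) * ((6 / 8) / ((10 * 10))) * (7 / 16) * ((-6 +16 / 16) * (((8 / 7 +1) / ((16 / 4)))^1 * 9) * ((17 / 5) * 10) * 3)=4131 / 896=4.61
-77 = -77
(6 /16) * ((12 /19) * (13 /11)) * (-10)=-585 /209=-2.80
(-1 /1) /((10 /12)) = -6 /5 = -1.20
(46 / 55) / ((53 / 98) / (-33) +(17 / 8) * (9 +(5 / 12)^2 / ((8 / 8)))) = 2596608 / 60470735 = 0.04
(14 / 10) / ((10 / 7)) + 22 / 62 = 2069 / 1550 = 1.33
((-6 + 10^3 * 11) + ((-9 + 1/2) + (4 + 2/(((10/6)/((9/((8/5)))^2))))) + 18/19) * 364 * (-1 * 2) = -610180207/76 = -8028686.93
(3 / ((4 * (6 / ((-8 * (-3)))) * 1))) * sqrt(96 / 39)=12 * sqrt(26) / 13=4.71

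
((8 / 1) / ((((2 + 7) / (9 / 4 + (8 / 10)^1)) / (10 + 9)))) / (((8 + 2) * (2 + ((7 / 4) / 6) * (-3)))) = 9272 / 2025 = 4.58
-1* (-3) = 3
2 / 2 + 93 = 94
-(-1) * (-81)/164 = -81/164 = -0.49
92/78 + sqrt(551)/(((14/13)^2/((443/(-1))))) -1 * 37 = -74867 * sqrt(551)/196 -1397/39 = -9002.06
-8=-8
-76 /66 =-38 /33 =-1.15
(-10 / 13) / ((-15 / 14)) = 0.72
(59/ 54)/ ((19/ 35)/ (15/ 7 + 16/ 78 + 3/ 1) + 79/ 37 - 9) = -0.16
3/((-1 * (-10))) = 3/10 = 0.30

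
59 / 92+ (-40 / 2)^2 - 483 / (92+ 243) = 12303329 / 30820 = 399.20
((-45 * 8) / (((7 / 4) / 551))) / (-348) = 2280 / 7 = 325.71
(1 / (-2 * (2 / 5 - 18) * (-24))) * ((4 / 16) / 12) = -5 / 202752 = -0.00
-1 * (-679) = 679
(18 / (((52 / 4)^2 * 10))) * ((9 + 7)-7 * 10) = -486 / 845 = -0.58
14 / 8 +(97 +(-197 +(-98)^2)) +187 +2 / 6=116317 / 12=9693.08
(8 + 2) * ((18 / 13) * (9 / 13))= 1620 / 169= 9.59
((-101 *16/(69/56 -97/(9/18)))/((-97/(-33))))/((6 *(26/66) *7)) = 2346432/13612495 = 0.17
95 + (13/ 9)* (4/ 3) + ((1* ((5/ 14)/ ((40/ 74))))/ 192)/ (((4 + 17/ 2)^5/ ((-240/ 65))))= 2325654295876/ 23994140625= 96.93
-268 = -268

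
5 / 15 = 1 / 3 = 0.33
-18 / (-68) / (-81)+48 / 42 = 2441 / 2142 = 1.14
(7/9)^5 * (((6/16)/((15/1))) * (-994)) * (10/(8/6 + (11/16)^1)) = -66824632/1909251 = -35.00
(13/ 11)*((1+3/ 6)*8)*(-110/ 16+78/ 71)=-81.92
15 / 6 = 5 / 2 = 2.50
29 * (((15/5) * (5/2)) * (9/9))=435/2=217.50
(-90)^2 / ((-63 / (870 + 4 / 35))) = -5481720 / 49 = -111871.84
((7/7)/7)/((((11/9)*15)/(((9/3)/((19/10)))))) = 18/1463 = 0.01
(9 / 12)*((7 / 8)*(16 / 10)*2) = 21 / 10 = 2.10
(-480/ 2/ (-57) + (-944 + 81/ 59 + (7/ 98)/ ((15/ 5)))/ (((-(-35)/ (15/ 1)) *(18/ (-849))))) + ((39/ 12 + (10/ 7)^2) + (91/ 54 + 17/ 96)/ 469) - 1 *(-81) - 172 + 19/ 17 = 146518542350857/ 7722201312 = 18973.68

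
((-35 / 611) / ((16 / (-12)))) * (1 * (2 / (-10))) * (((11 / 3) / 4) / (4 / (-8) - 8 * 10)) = 11 / 112424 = 0.00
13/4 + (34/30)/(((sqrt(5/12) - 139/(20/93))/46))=3.17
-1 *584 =-584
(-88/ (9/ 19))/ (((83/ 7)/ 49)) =-573496/ 747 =-767.73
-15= -15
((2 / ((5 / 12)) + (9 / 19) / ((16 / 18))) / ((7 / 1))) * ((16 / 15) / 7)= 386 / 3325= 0.12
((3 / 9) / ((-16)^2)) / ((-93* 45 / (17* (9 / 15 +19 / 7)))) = -493 / 28123200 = -0.00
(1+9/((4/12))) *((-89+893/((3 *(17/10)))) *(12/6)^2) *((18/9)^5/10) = 7868672/255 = 30857.54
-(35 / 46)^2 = -0.58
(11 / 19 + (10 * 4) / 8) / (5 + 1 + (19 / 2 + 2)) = 212 / 665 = 0.32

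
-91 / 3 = -30.33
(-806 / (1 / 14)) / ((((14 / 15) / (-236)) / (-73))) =-208286520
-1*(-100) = 100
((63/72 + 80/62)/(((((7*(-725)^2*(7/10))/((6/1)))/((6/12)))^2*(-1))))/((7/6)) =-0.00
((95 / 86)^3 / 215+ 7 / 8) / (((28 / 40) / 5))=301288525 / 47863214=6.29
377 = 377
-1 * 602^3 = -218167208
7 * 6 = 42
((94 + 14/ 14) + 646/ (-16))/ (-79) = -437/ 632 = -0.69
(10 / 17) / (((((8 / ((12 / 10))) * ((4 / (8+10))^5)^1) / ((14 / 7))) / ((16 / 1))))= 177147 / 34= 5210.21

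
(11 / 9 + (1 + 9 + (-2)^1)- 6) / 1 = 29 / 9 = 3.22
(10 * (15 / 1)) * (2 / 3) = 100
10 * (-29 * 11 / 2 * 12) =-19140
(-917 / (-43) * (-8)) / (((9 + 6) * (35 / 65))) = -13624 / 645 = -21.12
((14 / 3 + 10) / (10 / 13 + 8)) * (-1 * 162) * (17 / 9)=-9724 / 19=-511.79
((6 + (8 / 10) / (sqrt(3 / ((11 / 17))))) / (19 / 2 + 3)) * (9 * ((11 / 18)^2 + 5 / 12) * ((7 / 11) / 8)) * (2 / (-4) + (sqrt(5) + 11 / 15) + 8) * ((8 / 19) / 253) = 896 * (30 * sqrt(5) + 247) * (2 * sqrt(561) + 765) / 45507268125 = 0.01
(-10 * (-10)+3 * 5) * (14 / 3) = 1610 / 3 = 536.67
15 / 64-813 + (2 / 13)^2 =-812.74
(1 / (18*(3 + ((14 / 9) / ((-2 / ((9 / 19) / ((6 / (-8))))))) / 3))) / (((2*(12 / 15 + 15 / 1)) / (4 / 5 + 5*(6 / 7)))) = 0.00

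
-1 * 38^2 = -1444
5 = 5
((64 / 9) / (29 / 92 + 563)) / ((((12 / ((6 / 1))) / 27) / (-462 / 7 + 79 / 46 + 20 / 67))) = -12620736 / 1157425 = -10.90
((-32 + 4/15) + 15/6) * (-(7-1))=877/5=175.40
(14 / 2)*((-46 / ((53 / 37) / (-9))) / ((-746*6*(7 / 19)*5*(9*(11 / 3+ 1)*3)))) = -16169 / 8302980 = -0.00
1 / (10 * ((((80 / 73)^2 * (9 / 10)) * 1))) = 5329 / 57600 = 0.09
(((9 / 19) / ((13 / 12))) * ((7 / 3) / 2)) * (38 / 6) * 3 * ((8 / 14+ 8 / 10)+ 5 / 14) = 1089 / 65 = 16.75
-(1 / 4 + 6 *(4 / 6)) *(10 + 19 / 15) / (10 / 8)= -2873 / 75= -38.31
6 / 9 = 2 / 3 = 0.67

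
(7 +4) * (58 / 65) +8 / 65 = 646 / 65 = 9.94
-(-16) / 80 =1 / 5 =0.20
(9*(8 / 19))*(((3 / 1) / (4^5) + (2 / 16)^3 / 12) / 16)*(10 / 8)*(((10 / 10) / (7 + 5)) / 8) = 0.00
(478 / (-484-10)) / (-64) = 239 / 15808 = 0.02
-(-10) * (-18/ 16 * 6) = -135/ 2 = -67.50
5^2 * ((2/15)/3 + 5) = 1135/9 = 126.11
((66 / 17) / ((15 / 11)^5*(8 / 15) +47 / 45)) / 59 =478321470 / 25871780191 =0.02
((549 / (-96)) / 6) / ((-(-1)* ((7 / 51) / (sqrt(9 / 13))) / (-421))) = 3929193* sqrt(13) / 5824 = 2432.50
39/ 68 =0.57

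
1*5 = 5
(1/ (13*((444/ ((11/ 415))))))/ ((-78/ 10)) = -11/ 18683964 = -0.00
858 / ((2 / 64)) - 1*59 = 27397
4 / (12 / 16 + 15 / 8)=32 / 21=1.52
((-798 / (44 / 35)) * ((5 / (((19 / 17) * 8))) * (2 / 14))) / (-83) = 8925 / 14608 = 0.61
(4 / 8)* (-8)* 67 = -268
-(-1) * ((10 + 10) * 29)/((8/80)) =5800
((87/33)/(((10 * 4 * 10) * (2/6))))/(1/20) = 87/220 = 0.40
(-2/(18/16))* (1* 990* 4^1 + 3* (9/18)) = -7042.67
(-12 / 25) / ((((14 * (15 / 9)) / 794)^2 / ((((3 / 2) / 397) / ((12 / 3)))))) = -0.53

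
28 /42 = 2 /3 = 0.67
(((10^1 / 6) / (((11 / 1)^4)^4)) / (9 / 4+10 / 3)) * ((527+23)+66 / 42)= 7020 / 1959129391455940319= 0.00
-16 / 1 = -16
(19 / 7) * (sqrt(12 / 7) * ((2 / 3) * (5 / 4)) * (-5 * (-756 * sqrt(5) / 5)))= 3420 * sqrt(105) / 7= 5006.37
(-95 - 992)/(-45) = 1087/45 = 24.16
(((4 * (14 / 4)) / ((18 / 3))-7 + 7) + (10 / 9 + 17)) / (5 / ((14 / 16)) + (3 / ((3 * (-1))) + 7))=644 / 369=1.75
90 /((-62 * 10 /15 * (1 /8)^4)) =-276480 /31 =-8918.71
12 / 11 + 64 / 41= 1196 / 451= 2.65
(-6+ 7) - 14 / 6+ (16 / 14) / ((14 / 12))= -52 / 147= -0.35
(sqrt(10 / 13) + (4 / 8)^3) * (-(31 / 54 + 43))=-181 * sqrt(130) / 54 - 2353 / 432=-43.66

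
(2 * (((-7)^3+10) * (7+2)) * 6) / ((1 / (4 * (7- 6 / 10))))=-920678.40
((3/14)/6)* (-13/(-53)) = 13/1484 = 0.01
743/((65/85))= 12631/13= 971.62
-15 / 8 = -1.88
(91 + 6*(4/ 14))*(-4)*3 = -7788/ 7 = -1112.57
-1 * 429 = -429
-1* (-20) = 20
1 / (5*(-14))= -1 / 70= -0.01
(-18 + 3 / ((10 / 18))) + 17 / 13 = -734 / 65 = -11.29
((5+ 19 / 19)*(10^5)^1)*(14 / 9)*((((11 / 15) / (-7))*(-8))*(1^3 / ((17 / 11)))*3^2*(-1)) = -77440000 / 17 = -4555294.12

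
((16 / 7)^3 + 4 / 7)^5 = 1456460015899231232 / 4747561509943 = 306780.65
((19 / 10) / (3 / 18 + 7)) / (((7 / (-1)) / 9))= -513 / 1505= -0.34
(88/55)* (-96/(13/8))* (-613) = 3766272/65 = 57942.65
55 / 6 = 9.17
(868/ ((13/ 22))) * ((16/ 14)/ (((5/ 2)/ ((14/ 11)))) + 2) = 246512/ 65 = 3792.49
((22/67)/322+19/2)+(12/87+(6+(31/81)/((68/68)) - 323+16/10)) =-77378786717/253386630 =-305.38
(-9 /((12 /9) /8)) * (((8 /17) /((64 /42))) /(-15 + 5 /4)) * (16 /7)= 2592 /935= 2.77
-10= -10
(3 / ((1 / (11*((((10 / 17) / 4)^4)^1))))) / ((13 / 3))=61875 / 17372368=0.00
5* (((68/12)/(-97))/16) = -85/4656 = -0.02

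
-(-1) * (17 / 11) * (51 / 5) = 867 / 55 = 15.76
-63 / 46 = -1.37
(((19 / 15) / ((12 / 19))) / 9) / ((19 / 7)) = 133 / 1620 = 0.08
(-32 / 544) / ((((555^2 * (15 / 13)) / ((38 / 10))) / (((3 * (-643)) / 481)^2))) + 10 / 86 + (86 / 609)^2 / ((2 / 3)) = 67055155593015176 / 458711595667154375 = 0.15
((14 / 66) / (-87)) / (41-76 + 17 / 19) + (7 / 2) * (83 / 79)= 540459031 / 146972232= 3.68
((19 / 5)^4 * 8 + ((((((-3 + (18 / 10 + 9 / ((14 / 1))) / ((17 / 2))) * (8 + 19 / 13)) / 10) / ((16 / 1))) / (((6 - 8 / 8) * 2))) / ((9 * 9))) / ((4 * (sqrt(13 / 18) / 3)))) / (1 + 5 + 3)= 1042568 / 5625 - 11029 * sqrt(26) / 2895984000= 185.35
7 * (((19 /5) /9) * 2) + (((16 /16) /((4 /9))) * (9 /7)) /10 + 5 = 5645 /504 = 11.20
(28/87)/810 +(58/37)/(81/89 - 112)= -176761604/12889632465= -0.01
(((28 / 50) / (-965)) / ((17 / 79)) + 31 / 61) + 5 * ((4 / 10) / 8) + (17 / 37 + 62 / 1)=234060246157 / 3702608500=63.21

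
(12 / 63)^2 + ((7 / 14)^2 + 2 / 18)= 701 / 1764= 0.40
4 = 4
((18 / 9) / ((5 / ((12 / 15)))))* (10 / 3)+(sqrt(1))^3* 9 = 151 / 15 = 10.07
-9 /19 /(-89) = 9 /1691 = 0.01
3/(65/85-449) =-17/2540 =-0.01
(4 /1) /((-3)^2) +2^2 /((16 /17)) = 169 /36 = 4.69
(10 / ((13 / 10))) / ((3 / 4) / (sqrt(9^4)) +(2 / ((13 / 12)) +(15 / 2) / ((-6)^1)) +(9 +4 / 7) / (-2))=-18900 / 10271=-1.84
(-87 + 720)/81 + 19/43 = 9586/1161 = 8.26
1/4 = 0.25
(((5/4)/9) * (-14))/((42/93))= -155/36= -4.31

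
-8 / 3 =-2.67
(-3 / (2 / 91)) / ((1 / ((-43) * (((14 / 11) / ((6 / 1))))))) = 27391 / 22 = 1245.05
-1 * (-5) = 5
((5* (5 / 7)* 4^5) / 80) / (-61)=-320 / 427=-0.75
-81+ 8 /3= -235 /3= -78.33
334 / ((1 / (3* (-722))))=-723444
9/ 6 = 3/ 2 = 1.50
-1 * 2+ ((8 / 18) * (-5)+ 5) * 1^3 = 7 / 9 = 0.78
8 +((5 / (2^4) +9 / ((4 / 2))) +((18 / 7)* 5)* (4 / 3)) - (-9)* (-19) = -15797 / 112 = -141.04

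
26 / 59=0.44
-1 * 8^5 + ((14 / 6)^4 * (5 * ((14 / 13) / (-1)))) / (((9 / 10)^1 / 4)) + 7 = -317198797 / 9477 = -33470.38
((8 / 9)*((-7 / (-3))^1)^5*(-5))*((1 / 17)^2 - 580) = 178289.93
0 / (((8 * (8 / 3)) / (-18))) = 0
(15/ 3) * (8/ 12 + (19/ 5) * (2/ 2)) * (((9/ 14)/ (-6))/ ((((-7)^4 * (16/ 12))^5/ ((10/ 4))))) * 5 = -407025/ 4575607718570262585344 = -0.00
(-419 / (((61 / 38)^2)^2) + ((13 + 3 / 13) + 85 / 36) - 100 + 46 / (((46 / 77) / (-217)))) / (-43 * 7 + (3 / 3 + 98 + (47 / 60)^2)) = 10922770434742700 / 130495431461603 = 83.70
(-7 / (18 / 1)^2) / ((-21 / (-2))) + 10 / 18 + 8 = 8.55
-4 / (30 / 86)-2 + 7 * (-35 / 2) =-4079 / 30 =-135.97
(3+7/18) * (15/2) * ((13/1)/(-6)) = -55.07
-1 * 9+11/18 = -151/18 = -8.39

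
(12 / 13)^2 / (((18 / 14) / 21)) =2352 / 169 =13.92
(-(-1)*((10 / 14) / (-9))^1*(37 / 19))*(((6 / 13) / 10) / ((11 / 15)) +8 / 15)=-47323 / 513513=-0.09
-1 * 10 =-10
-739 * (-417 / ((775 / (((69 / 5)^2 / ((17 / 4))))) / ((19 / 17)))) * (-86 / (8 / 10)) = -2397346046262 / 1119875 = -2140726.46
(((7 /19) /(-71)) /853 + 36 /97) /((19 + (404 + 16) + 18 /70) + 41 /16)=23197671280 /27616317201171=0.00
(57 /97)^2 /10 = 3249 /94090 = 0.03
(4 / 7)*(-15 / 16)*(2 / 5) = -3 / 14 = -0.21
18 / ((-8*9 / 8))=-2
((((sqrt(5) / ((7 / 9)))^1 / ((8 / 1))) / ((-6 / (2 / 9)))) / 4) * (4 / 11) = -sqrt(5) / 1848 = -0.00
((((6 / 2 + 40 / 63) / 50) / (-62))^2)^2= 2750058481 / 1454819029568100000000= 0.00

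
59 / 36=1.64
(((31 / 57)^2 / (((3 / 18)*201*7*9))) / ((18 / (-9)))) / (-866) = 961 / 11876349114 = 0.00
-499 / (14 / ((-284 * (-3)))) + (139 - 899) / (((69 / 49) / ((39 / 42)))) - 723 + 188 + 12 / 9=-5055809 / 161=-31402.54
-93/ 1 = -93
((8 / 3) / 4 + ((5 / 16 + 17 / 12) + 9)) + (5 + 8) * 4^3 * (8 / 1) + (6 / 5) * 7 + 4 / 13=20829443 / 3120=6676.10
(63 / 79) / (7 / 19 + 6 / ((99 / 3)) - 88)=-1881 / 206269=-0.01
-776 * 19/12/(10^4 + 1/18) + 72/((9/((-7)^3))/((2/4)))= -246983488/180001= -1372.12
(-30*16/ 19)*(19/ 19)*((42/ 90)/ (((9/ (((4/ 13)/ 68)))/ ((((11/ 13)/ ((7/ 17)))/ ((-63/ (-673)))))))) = -236896/ 1820637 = -0.13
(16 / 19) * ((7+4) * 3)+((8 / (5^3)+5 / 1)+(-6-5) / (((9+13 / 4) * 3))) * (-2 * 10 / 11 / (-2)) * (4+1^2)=7595818 / 153615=49.45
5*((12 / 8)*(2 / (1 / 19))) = 285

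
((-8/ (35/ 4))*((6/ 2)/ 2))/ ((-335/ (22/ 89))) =1056/ 1043525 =0.00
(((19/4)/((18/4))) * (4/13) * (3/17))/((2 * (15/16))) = 304/9945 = 0.03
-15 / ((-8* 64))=15 / 512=0.03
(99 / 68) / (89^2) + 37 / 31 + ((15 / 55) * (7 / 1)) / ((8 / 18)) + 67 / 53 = 32870600985 / 4867311922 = 6.75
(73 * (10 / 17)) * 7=5110 / 17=300.59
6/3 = 2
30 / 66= 5 / 11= 0.45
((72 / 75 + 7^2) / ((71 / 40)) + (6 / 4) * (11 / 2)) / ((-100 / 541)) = -27960503 / 142000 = -196.90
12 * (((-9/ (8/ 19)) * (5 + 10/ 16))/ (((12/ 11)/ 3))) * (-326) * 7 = 289739835/ 32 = 9054369.84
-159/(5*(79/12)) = -4.83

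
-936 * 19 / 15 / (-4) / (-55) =-1482 / 275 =-5.39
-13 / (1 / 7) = -91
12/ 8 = 3/ 2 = 1.50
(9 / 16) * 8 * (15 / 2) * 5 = 675 / 4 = 168.75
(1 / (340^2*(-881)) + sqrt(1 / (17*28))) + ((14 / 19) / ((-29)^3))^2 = -194769873281 / 21869000363229011600 + sqrt(119) / 238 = 0.05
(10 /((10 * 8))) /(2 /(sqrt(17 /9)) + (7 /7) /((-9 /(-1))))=-153 /23192 + 243 * sqrt(17) /11596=0.08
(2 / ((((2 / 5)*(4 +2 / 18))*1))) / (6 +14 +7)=5 / 111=0.05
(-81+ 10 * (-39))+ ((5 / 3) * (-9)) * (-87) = 834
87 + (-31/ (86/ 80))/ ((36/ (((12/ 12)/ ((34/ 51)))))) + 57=18421/ 129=142.80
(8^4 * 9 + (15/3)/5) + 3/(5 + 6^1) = 405518/11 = 36865.27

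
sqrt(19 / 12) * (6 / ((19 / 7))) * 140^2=137200 * sqrt(57) / 19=54517.75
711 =711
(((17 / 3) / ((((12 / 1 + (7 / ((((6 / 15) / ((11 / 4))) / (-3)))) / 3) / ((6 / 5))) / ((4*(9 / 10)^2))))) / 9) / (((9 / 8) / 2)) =-256 / 2125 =-0.12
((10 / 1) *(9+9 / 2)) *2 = 270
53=53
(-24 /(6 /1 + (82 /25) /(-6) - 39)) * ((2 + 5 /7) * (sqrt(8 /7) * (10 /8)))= 21375 * sqrt(14) /30821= 2.59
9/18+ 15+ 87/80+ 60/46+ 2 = 36601/1840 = 19.89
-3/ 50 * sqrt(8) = -3 * sqrt(2)/ 25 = -0.17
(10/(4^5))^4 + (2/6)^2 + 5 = 3161095935481/618475290624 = 5.11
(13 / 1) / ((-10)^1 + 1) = -13 / 9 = -1.44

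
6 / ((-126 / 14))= -2 / 3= -0.67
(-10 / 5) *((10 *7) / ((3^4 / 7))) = -980 / 81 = -12.10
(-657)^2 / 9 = 47961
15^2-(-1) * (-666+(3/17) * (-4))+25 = -7084/17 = -416.71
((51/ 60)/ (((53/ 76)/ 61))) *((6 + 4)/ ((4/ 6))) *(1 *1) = 1115.26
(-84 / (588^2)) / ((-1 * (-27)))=-0.00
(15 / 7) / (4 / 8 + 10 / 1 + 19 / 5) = 150 / 1001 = 0.15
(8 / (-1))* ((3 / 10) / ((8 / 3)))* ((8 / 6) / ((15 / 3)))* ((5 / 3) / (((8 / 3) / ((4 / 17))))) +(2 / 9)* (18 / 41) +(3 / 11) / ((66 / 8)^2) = 922241 / 13915605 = 0.07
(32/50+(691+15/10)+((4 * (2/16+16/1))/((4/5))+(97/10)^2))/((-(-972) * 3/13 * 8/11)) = 8273551/1555200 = 5.32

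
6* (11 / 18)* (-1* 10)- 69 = -317 / 3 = -105.67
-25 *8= -200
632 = 632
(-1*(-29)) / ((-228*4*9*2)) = -29 / 16416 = -0.00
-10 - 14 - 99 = -123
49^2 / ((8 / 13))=31213 / 8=3901.62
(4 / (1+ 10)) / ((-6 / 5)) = -10 / 33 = -0.30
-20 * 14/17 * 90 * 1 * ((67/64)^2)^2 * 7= -222166109025/17825792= -12463.18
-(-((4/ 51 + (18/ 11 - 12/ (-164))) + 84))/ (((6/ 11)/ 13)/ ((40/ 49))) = 73290620/ 43911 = 1669.07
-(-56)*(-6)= -336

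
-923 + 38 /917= -922.96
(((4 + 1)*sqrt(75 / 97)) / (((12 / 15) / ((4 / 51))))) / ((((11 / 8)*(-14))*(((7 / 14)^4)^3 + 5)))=-2048000*sqrt(291) / 7801602039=-0.00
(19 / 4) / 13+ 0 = 19 / 52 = 0.37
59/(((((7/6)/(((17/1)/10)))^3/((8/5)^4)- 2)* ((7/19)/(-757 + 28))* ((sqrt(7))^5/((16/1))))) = 7386.25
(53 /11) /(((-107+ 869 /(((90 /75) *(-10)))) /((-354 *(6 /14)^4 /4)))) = 4559166 /56862883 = 0.08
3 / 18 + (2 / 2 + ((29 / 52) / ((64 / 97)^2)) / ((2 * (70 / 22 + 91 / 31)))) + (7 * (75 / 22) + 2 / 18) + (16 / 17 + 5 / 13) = 39738784446131 / 1495518216192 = 26.57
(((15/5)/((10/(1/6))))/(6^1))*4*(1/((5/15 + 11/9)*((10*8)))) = 3/11200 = 0.00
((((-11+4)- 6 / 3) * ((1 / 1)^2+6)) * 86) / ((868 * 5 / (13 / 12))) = -1677 / 1240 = -1.35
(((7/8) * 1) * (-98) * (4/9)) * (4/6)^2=-1372/81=-16.94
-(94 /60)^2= -2209 /900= -2.45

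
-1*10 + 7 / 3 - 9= -50 / 3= -16.67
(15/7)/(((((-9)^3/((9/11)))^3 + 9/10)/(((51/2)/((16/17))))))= -7225/88025525168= -0.00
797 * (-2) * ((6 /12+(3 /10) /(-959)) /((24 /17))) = -8115851 /14385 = -564.19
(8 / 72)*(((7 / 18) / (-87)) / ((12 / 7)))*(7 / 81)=-343 / 13699368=-0.00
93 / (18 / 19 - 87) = -589 / 545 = -1.08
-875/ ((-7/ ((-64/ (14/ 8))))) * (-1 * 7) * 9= 288000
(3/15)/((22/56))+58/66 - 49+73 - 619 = -97946/165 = -593.61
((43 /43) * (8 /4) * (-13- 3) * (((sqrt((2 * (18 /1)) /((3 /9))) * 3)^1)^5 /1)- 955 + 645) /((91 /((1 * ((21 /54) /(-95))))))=31 /2223 + 30233088 * sqrt(3) /1235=42401.02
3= 3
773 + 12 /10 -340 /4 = 689.20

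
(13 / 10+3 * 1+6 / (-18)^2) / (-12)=-583 / 1620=-0.36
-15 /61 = -0.25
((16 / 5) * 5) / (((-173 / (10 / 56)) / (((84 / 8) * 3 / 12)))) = -15 / 346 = -0.04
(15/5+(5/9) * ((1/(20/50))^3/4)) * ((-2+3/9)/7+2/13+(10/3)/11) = 108697/96096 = 1.13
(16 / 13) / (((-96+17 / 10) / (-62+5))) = 9120 / 12259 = 0.74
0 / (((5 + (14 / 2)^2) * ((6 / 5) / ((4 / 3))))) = 0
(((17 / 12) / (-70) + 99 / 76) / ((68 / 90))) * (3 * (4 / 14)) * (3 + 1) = 184203 / 31654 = 5.82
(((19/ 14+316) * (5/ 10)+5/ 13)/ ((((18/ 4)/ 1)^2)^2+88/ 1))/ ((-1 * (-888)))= 0.00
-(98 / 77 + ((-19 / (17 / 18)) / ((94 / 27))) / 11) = -6569 / 8789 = -0.75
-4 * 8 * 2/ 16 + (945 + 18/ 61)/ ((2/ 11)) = 633805/ 122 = 5195.12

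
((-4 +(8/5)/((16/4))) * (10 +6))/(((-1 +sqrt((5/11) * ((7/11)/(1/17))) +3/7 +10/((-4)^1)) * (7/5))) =9856 * sqrt(595)/11901 +332992/11901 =48.18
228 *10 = 2280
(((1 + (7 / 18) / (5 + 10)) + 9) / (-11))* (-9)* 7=18949 / 330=57.42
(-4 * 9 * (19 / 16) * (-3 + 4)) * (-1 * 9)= 1539 / 4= 384.75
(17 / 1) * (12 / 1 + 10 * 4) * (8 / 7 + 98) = 613496 / 7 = 87642.29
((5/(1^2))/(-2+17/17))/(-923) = 5/923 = 0.01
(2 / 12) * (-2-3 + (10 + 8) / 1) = 13 / 6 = 2.17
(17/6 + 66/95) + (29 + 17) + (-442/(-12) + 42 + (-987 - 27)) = -252407/285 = -885.64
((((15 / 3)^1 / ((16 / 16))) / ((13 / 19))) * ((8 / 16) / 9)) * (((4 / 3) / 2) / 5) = 19 / 351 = 0.05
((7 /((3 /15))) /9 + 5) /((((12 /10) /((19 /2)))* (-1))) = -1900 /27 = -70.37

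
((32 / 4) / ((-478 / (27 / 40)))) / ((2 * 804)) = -9 / 1281040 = -0.00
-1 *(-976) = 976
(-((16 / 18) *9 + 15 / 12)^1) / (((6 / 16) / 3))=-74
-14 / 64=-7 / 32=-0.22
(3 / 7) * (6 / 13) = 18 / 91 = 0.20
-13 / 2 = -6.50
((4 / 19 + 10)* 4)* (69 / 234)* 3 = 8924 / 247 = 36.13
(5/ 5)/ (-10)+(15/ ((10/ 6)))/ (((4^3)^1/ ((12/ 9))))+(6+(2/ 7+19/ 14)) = 4329/ 560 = 7.73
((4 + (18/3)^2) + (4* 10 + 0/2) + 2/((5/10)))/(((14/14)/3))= 252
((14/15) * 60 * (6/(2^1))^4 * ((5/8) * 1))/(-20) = -567/4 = -141.75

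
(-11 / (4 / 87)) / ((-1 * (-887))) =-957 / 3548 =-0.27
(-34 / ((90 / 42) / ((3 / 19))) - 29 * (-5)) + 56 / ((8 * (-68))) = 919851 / 6460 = 142.39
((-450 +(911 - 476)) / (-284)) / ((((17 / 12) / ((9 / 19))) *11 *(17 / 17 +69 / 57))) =135 / 185878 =0.00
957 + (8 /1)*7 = 1013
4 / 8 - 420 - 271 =-690.50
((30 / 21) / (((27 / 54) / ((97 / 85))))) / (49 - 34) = 388 / 1785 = 0.22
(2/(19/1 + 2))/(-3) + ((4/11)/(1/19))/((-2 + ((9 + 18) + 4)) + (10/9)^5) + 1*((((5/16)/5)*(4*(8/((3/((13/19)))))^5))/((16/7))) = 201945574823261254/83969987612279769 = 2.40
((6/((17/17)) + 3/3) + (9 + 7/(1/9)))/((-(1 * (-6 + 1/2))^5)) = 2528/161051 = 0.02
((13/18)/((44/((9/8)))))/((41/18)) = 117/14432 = 0.01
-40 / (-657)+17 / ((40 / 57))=638233 / 26280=24.29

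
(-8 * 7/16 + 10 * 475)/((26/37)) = 351241/52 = 6754.63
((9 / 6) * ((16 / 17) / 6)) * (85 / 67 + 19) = 5432 / 1139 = 4.77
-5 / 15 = -1 / 3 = -0.33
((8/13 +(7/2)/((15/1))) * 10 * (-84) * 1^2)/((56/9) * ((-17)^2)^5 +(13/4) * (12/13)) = -83412/1467643559527223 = -0.00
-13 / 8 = -1.62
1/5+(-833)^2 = 3469446/5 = 693889.20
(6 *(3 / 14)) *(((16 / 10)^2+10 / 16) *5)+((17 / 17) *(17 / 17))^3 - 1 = 20.48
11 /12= 0.92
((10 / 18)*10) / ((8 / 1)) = 25 / 36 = 0.69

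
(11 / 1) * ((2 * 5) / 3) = 110 / 3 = 36.67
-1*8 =-8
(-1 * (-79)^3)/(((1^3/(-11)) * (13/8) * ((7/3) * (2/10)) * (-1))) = 650811480/91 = 7151774.51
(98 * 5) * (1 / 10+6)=2989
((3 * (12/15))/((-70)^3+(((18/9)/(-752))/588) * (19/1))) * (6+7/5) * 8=-0.00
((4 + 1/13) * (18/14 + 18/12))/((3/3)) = 159/14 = 11.36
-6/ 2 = -3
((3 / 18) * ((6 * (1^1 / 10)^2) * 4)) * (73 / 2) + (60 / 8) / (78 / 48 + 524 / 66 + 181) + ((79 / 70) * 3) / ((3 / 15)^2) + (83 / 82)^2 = 737164251909 / 8456942900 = 87.17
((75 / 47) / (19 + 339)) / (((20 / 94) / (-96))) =-360 / 179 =-2.01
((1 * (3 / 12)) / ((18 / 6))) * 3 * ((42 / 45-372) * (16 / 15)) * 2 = -197.90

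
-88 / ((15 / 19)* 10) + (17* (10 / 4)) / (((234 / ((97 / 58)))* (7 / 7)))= -7358003 / 678600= -10.84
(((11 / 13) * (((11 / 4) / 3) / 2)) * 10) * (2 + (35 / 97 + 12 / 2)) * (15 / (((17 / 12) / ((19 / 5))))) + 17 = 28331764 / 21437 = 1321.63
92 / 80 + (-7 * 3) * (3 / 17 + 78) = -557789 / 340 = -1640.56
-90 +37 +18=-35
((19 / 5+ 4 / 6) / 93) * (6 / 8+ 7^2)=13333 / 5580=2.39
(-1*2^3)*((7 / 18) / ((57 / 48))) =-448 / 171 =-2.62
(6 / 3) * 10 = 20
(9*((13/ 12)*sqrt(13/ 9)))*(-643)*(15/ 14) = -125385*sqrt(13)/ 56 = -8072.89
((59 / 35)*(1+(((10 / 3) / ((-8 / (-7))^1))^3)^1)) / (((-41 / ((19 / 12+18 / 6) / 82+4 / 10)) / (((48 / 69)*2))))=-5902627211 / 8768768400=-0.67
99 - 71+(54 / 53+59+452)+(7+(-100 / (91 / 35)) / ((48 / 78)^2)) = 377747 / 848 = 445.46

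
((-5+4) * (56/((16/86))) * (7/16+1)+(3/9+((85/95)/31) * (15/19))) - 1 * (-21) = -220954055/537168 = -411.33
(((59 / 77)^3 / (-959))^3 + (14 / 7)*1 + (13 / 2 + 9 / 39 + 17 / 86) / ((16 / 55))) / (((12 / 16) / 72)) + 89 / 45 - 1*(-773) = 6867985201571933133838433444434328 / 2111041007779384857051021211065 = 3253.36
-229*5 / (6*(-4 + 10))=-1145 / 36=-31.81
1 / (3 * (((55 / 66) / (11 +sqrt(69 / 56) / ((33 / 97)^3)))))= 22 / 5 +912673 * sqrt(966) / 2515590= 15.68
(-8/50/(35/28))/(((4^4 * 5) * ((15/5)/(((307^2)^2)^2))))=-78905450517641748001/30000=-2630181683921391.60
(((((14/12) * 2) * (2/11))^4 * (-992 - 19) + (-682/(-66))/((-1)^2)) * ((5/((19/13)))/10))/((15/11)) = -6063031/1078110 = -5.62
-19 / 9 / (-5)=0.42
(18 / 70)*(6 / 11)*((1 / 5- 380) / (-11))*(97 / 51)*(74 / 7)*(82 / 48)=838307853 / 5039650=166.34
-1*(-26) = 26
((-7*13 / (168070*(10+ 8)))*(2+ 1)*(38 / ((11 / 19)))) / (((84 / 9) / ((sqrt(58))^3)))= -136097*sqrt(58) / 3697540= -0.28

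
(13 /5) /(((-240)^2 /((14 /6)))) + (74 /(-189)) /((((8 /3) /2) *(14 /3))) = -2659541 /42336000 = -0.06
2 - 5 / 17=29 / 17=1.71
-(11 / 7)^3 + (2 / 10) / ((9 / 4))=-58523 / 15435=-3.79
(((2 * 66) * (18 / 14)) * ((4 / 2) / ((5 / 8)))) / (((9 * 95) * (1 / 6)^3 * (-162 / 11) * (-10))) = 15488 / 16625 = 0.93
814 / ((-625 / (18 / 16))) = -3663 / 2500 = -1.47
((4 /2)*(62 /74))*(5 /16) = 155 /296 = 0.52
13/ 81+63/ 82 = 6169/ 6642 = 0.93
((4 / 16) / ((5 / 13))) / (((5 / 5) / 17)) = 221 / 20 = 11.05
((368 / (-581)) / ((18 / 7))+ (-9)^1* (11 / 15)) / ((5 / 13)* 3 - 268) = 332423 / 12956715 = 0.03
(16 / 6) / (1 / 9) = 24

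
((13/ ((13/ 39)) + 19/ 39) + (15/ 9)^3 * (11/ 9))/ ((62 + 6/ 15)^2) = 3565375/ 307509696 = 0.01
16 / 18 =8 / 9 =0.89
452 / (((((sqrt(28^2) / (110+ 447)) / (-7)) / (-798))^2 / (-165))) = -920912927308605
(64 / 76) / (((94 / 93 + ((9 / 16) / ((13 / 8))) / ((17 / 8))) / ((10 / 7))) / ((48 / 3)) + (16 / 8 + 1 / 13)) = 26307840 / 66488353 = 0.40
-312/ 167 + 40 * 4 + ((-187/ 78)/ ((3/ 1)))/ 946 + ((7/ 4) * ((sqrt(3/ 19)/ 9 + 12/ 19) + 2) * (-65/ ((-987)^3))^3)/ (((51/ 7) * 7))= 274625 * sqrt(57)/ 4429784628888621880159696878324 + 7265827810934366566442666812706316503/ 45948187162293279819838686964686708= 158.13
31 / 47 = 0.66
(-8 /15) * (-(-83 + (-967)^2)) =7480048 /15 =498669.87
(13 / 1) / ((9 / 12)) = 52 / 3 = 17.33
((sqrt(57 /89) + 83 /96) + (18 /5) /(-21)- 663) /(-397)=2225351 /1333920- sqrt(5073) /35333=1.67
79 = 79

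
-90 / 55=-18 / 11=-1.64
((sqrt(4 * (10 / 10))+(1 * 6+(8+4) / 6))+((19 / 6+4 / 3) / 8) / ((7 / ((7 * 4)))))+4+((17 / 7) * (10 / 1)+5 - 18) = 771 / 28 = 27.54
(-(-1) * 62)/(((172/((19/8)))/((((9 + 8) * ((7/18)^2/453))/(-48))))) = -490637/4846998528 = -0.00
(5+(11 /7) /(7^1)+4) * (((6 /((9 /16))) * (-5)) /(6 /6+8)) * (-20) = 1446400 /1323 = 1093.27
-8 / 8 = -1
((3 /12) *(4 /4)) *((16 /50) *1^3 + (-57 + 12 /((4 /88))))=5183 /100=51.83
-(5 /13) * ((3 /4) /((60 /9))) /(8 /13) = -9 /128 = -0.07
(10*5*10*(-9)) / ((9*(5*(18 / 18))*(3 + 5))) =-25 / 2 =-12.50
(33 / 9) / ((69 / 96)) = 352 / 69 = 5.10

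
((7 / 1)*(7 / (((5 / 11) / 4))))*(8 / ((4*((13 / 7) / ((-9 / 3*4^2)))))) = -1448832 / 65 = -22289.72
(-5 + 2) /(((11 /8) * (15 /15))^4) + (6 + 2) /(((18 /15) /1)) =255956 /43923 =5.83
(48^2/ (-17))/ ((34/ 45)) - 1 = -52129/ 289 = -180.38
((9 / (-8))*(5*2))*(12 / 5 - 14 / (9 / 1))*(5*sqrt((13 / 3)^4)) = -891.94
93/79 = 1.18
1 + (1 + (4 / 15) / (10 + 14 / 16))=2.02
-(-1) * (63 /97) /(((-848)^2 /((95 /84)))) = 285 /279012352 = 0.00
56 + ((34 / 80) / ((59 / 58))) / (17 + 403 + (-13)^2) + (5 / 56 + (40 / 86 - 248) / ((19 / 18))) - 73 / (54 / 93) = -304.14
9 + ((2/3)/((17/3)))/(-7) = 1069/119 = 8.98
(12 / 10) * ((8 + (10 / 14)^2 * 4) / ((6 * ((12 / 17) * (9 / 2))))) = 1394 / 2205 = 0.63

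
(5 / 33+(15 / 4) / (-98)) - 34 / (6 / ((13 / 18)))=-463291 / 116424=-3.98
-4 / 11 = -0.36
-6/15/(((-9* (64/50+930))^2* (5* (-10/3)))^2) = -125/428389348109913515808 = -0.00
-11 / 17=-0.65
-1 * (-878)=878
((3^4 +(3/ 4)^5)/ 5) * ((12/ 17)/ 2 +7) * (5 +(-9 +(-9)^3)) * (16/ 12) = -508133925/ 4352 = -116758.71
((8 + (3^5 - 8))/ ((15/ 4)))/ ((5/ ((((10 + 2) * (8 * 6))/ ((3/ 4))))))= 248832/ 25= 9953.28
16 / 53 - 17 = -885 / 53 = -16.70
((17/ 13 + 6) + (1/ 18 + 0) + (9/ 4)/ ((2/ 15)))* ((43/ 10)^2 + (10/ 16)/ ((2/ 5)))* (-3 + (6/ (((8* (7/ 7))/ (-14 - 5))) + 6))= -13997879/ 2560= -5467.92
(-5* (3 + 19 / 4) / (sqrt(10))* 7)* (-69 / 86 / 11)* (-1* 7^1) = -104811* sqrt(10) / 7568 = -43.80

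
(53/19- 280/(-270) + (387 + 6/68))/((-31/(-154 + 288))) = -456828445/270351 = -1689.76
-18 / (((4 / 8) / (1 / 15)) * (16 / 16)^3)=-12 / 5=-2.40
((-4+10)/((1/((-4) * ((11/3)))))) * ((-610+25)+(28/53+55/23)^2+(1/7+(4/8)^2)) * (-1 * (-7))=527318751102/1485961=354867.15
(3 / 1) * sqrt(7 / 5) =3 * sqrt(35) / 5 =3.55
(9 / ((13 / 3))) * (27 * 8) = 5832 / 13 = 448.62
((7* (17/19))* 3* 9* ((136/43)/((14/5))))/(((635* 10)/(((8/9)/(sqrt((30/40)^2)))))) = 18496/518795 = 0.04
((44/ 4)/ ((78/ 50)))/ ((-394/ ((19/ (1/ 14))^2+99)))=-19485125/ 15366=-1268.07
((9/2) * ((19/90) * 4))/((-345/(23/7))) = -19/525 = -0.04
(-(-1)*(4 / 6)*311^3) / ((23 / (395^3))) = 3707681753002250 / 69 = 53734518159452.90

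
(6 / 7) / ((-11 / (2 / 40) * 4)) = -3 / 3080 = -0.00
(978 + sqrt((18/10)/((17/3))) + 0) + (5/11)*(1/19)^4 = 3*sqrt(255)/85 + 1401993323/1433531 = 978.56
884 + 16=900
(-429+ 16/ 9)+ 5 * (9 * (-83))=-37460/ 9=-4162.22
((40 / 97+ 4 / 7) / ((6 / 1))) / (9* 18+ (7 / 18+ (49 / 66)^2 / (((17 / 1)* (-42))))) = 49466736 / 48990521531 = 0.00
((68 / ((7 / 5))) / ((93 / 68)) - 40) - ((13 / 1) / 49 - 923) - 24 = 4075094 / 4557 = 894.25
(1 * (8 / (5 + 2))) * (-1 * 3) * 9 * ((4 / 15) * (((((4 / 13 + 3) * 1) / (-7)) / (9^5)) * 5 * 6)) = 2752 / 1393119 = 0.00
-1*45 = -45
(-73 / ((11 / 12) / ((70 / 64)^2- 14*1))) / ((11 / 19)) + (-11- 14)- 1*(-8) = 54028279 / 30976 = 1744.20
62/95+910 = 86512/95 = 910.65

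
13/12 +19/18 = 77/36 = 2.14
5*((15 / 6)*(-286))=-3575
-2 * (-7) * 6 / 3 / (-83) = -28 / 83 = -0.34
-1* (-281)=281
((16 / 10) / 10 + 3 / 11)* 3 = 357 / 275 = 1.30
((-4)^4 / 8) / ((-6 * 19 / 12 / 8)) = -512 / 19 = -26.95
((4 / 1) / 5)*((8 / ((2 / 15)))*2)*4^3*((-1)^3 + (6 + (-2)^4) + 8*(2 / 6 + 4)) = 342016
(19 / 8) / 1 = 19 / 8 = 2.38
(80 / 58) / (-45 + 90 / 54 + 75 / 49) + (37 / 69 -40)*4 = -388282916 / 2459229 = -157.89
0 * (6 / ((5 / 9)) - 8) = 0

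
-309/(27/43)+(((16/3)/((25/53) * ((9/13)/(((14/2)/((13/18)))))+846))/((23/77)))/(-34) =-1087112650639/2209076883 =-492.11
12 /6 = 2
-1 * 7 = -7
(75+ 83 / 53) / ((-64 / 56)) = -14203 / 212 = -67.00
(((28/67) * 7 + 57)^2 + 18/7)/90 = 112922377/2828070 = 39.93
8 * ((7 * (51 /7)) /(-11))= -408 /11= -37.09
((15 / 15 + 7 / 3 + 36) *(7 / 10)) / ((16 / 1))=413 / 240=1.72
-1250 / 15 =-250 / 3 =-83.33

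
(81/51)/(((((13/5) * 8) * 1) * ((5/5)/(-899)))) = -68.65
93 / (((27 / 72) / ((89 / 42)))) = 11036 / 21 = 525.52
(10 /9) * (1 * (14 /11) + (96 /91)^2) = 2173100 /819819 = 2.65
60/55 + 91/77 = 25/11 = 2.27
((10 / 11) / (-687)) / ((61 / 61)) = -10 / 7557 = -0.00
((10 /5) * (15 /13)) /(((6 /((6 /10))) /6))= 18 /13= 1.38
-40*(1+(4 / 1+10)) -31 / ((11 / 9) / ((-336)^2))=-31504584 / 11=-2864053.09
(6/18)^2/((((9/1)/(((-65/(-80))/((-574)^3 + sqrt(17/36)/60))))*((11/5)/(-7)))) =2275*sqrt(17)/917786248408762525897434 + 8604924692000/50988124911597918105413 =0.00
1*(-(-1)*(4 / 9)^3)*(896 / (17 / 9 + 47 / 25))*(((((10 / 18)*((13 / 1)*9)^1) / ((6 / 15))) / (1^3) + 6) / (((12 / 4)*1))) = 15097600 / 12879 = 1172.26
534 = 534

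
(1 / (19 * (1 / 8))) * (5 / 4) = 10 / 19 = 0.53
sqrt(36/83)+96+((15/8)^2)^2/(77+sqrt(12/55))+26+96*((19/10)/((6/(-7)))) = -89.98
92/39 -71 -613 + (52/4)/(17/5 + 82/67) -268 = -57198919/60411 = -946.83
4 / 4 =1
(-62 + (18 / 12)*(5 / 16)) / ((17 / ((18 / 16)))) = -17721 / 4352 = -4.07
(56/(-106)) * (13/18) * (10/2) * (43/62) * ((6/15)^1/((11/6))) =-0.29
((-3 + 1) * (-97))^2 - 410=37226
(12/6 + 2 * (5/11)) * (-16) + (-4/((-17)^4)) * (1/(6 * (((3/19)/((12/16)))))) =-256576721/5512386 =-46.55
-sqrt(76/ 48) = -sqrt(57)/ 6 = -1.26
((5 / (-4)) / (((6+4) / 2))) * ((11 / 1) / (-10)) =11 / 40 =0.28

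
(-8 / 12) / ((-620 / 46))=23 / 465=0.05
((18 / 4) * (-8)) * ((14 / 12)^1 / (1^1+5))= -7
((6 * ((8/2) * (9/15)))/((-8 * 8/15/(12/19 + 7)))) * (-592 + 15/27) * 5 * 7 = 81042675/152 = 533175.49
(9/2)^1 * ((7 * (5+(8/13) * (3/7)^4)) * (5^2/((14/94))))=1657239975/62426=26547.27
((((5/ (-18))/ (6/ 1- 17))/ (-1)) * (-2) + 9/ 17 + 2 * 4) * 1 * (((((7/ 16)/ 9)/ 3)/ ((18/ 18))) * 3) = 12635/ 30294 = 0.42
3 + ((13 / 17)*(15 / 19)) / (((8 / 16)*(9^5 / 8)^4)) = 3926925943275388535203 / 1308975314425129334241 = 3.00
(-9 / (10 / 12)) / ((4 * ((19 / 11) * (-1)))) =297 / 190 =1.56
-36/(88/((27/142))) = -243/3124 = -0.08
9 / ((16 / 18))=81 / 8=10.12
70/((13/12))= 840/13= 64.62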